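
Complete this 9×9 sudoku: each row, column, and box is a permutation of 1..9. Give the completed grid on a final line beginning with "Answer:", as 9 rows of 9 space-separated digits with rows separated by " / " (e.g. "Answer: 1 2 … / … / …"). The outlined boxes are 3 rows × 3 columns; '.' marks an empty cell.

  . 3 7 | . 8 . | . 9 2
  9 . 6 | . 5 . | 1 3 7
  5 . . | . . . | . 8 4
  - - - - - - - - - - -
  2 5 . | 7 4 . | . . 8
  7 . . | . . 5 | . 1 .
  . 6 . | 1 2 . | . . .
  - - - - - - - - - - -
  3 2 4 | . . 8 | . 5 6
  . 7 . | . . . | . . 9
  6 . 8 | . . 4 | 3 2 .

Step 1. [r7c5∈{1,7,9}] 1 has one home in row 7: r7c5. So r7c5=1.
Step 2. [r3c7∈{6}] only 6 remains possible at r3c7. So r3c7=6.
Step 3. [r3c6∈{1,2,3,7,9}] 7 has one home in col 6: r3c6 ⇒ r3c6=7.
Step 4. [r5c9∈{3}] nothing but 3 survives at r5c9. So r5c9=3.
Step 5. [r5c3∈{9}] r5c3 is down to just 9, so r5c3=9.
Step 6. [r2c6∈{2}] only 2 remains possible at r2c6. So r2c6=2.
Step 7. [r3c2∈{1}] r3c2 is down to just 1 ⇒ r3c2=1.
Step 8. [r1c1∈{4}] nothing but 4 survives at r1c1. So r1c1=4.
Step 9. [r8c4∈{2,3,5,6}] row 8 places 2 nowhere but r8c4, so r8c4=2.
Step 10. [r5c5∈{6}] r5c5 is down to just 6. So r5c5=6.
Step 11. [r7c4∈{9}] only 9 remains possible at r7c4. So r7c4=9.
Step 12. [r8c6∈{3,6}] r8c6 is the only open cell in row 8 admitting 6. So r8c6=6.
Step 13. [r6c8∈{4,7}] col 8 places 7 nowhere but r6c8. So r6c8=7.
Step 14. [r6c7∈{4,5,9}] row 6 places 4 nowhere but r6c7, so r6c7=4.
Step 15. [r4c3∈{1,3}] 1 has one home in row 4: r4c3, so r4c3=1.
Step 16. [r4c6∈{3,9}] 3 has one home in row 4: r4c6 ⇒ r4c6=3.
Step 17. [r5c4∈{8}] only 8 remains possible at r5c4. So r5c4=8.
Step 18. [r3c4∈{3}] r3c4 has the single candidate 3 ⇒ r3c4=3.
Step 19. [r8c7∈{8}] r8c7's peers cover all but 8, so r8c7=8.
Step 20. [r5c2∈{4}] r5c2's peers cover all but 4 ⇒ r5c2=4.
Step 21. [r8c5∈{3}] only 3 remains possible at r8c5. So r8c5=3.
Step 22. [r8c1∈{1}] r8c1 has the single candidate 1, so r8c1=1.
Step 23. [r6c9∈{5}] only 5 remains possible at r6c9. So r6c9=5.
Step 24. [r3c5∈{9}] r3c5's peers cover all but 9. So r3c5=9.
Step 25. [r7c7∈{7}] only 7 remains possible at r7c7, so r7c7=7.
Step 26. [r9c5∈{7}] r9c5 has the single candidate 7 ⇒ r9c5=7.
Step 27. [r4c8∈{6}] r4c8 has the single candidate 6, so r4c8=6.
Step 28. [r1c7∈{5}] r1c7's peers cover all but 5, so r1c7=5.
Step 29. [r4c7∈{9}] only 9 remains possible at r4c7, so r4c7=9.
Step 30. [r9c4∈{5}] nothing but 5 survives at r9c4. So r9c4=5.
Step 31. [r2c2∈{8}] nothing but 8 survives at r2c2 ⇒ r2c2=8.
Step 32. [r1c4∈{6}] r1c4 has the single candidate 6 ⇒ r1c4=6.
Step 33. [r3c3∈{2}] only 2 remains possible at r3c3 ⇒ r3c3=2.
Step 34. [r9c9∈{1}] r9c9 has the single candidate 1 ⇒ r9c9=1.
Step 35. [r6c3∈{3}] r6c3 has the single candidate 3, so r6c3=3.
Step 36. [r6c1∈{8}] r6c1 has the single candidate 8 ⇒ r6c1=8.
Step 37. [r6c6∈{9}] r6c6 is down to just 9, so r6c6=9.
Step 38. [r2c4∈{4}] nothing but 4 survives at r2c4, so r2c4=4.
Step 39. [r5c7∈{2}] r5c7 is down to just 2, so r5c7=2.
Step 40. [r8c3∈{5}] nothing but 5 survives at r8c3 ⇒ r8c3=5.
Step 41. [r1c6∈{1}] r1c6's peers cover all but 1 ⇒ r1c6=1.
Step 42. [r8c8∈{4}] r8c8 is down to just 4 ⇒ r8c8=4.
Step 43. [r9c2∈{9}] r9c2 has the single candidate 9. So r9c2=9.

Answer: 4 3 7 6 8 1 5 9 2 / 9 8 6 4 5 2 1 3 7 / 5 1 2 3 9 7 6 8 4 / 2 5 1 7 4 3 9 6 8 / 7 4 9 8 6 5 2 1 3 / 8 6 3 1 2 9 4 7 5 / 3 2 4 9 1 8 7 5 6 / 1 7 5 2 3 6 8 4 9 / 6 9 8 5 7 4 3 2 1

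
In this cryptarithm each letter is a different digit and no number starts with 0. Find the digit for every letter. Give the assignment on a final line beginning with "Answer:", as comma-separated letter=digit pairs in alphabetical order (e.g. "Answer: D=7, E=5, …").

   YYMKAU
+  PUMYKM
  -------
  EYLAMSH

Step 1. [col 1: U + M ≡ H (mod 10)] no forcing yet in column 1 (carry-in 0); U=7 is free and consistent — try it ⇒ U=7.
Step 2. [col 1: U + M ≡ H (mod 10)] column 1 (U + M ≡ H (mod 10), carry-in 0) doesn't pin M yet; pick M=8 and continue, so M=8.
Step 3. [col 1: U + M ≡ H (mod 10)] from column 1 (U=7, M=8, carry-in 0, digits 7,8 already taken and all letters distinct): H must equal 5, so H=5.
Step 4. [col 2: A + K ≡ S (mod 10)] S=0 is one option consistent with column 2 (A + K ≡ S (mod 10), carry-in 1) — take it ⇒ S=0.
Step 5. [col 2: A + K ≡ S (mod 10)] several values work for A in column 2 (A + K ≡ S (mod 10), carry-in 1); try A=6. So A=6.
Step 6. [E] E is the leading digit of a 7-digit sum of two 6-digit numbers; the final carry is exactly 1. So E=1.
Step 7. [col 2: A + K ≡ S (mod 10)] column 2 reads A+K+carry(1)=S with A=6, S=0; with digits 0,1,5,6,7,8 already taken and all letters distinct, the only value for K is 3, so K=3.
Step 8. [col 3: K + Y ≡ M (mod 10)] column 3 reads K+Y+carry(1)=M with K=3, M=8; with digits 0,1,3,5,6,7,8 already taken and all letters distinct, the only value for Y is 4. So Y=4.
Step 9. [col 5: Y + U ≡ L (mod 10)] column 5 reads Y+U+carry(1)=L with Y=4, U=7; with digits 0,1,3,4,5,6,7,8 already taken and all letters distinct, the only value for L is 2. So L=2.
Step 10. [col 6: Y + P ≡ Y (mod 10)] column 6 reads Y+P+carry(1)=Y with Y=4; with digits 0,1,2,3,4,5,6,7,8 already taken and all letters distinct, the only value for P is 9. So P=9.

Answer: A=6, E=1, H=5, K=3, L=2, M=8, P=9, S=0, U=7, Y=4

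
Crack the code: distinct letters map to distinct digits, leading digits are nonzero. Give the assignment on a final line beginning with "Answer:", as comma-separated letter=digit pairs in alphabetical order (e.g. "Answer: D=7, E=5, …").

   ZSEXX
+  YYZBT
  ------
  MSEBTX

Step 1. [col 1: X + T ≡ X (mod 10)] column 1: given nothing yet, carry-in 0, and all letters distinct, none taken yet, X+T≡X (mod 10) forces T=0. So T=0.
Step 2. [col 1: X + T ≡ X (mod 10)] X=4 is one option consistent with column 1 (X + T ≡ X (mod 10), carry-in 0) — take it, so X=4.
Step 3. [M] adding two 5-digit numbers gives at most 5+1 digits, and here it does — M is that final carry and must be 1 ⇒ M=1.
Step 4. [col 2: X + B ≡ T (mod 10)] from column 2 (X=4, T=0, carry-in 0, digits 0,1,4 already taken and all letters distinct): B must equal 6, so B=6.
Step 5. [col 3: E + Z ≡ B (mod 10)] several values work for Z in column 3 (E + Z ≡ B (mod 10), carry-in 1); try Z=7, so Z=7.
Step 6. [col 3: E + Z ≡ B (mod 10)] from column 3 (Z=7, B=6, carry-in 1, digits 0,1,4,6,7 already taken and all letters distinct): E must equal 8 ⇒ E=8.
Step 7. [col 4: S + Y ≡ E (mod 10)] column 4 (S + Y ≡ E (mod 10), carry-in 1) doesn't pin S yet; pick S=2 and continue ⇒ S=2.
Step 8. [col 4: S + Y ≡ E (mod 10)] in column 4 we have S+Y≡E with carry-in 1; given S=2, E=8 and digits 0,1,2,4,6,7,8 already taken and all letters distinct, that pins Y to 5. So Y=5.

Answer: B=6, E=8, M=1, S=2, T=0, X=4, Y=5, Z=7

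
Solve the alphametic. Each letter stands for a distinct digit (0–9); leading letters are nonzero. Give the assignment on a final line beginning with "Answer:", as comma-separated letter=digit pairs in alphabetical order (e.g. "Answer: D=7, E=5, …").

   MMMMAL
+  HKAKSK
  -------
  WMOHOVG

Step 1. [W] adding two 6-digit numbers gives at most 6+1 digits, and here it does — W is that final carry and must be 1, so W=1.
Step 2. [col 1: L + K ≡ G (mod 10)] several values work for L in column 1 (L + K ≡ G (mod 10), carry-in 0); try L=7 ⇒ L=7.
Step 3. [col 1: L + K ≡ G (mod 10)] several values work for K in column 1 (L + K ≡ G (mod 10), carry-in 0); try K=8 ⇒ K=8.
Step 4. [col 1: L + K ≡ G (mod 10)] column 1: given L=7, K=8, carry-in 0, and digits 1,7,8 already taken and all letters distinct, L+K≡G (mod 10) forces G=5, so G=5.
Step 5. [col 2: A + S ≡ V (mod 10)] V=3 is one option consistent with column 2 (A + S ≡ V (mod 10), carry-in 1) — take it. So V=3.
Step 6. [col 2: A + S ≡ V (mod 10)] S=0 is one option consistent with column 2 (A + S ≡ V (mod 10), carry-in 1) — take it. So S=0.
Step 7. [col 2: A + S ≡ V (mod 10)] column 2 reads A+S+carry(1)=V with S=0, V=3; with digits 0,1,3,5,7,8 already taken and all letters distinct, the only value for A is 2, so A=2.
Step 8. [col 3: M + K ≡ O (mod 10)] in column 3 we have M+K≡O with carry-in 0; given K=8 and digits 0,1,2,3,5,7,8 already taken and all letters distinct, that pins M to 6 ⇒ M=6.
Step 9. [col 3: M + K ≡ O (mod 10)] column 3 reads M+K+carry(0)=O with M=6, K=8; with digits 0,1,2,3,5,6,7,8 already taken and all letters distinct, the only value for O is 4, so O=4.
Step 10. [col 4: M + A ≡ H (mod 10)] column 4: given M=6, A=2, carry-in 1, and digits 0,1,2,3,4,5,6,7,8 already taken and all letters distinct, M+A≡H (mod 10) forces H=9. So H=9.

Answer: A=2, G=5, H=9, K=8, L=7, M=6, O=4, S=0, V=3, W=1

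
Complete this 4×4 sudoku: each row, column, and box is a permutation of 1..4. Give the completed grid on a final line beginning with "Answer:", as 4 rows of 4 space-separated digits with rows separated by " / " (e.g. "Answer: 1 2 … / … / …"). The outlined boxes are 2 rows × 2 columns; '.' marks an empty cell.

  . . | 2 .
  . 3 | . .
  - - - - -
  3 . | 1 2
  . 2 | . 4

Step 1. [r1c2∈{1,4}] across col 2, 1 lands solely at r1c2 ⇒ r1c2=1.
Step 2. [r2c1∈{2,4}] 2 has one home in row 2: r2c1, so r2c1=2.
Step 3. [r3c2∈{4}] r3c2 has the single candidate 4. So r3c2=4.
Step 4. [r4c1∈{1}] r4c1 is down to just 1. So r4c1=1.
Step 5. [r1c1∈{4}] r1c1 is down to just 4 ⇒ r1c1=4.
Step 6. [r4c3∈{3}] r4c3 has the single candidate 3, so r4c3=3.
Step 7. [r1c4∈{3}] only 3 remains possible at r1c4 ⇒ r1c4=3.
Step 8. [r2c3∈{4}] only 4 remains possible at r2c3 ⇒ r2c3=4.
Step 9. [r2c4∈{1}] r2c4's peers cover all but 1, so r2c4=1.

Answer: 4 1 2 3 / 2 3 4 1 / 3 4 1 2 / 1 2 3 4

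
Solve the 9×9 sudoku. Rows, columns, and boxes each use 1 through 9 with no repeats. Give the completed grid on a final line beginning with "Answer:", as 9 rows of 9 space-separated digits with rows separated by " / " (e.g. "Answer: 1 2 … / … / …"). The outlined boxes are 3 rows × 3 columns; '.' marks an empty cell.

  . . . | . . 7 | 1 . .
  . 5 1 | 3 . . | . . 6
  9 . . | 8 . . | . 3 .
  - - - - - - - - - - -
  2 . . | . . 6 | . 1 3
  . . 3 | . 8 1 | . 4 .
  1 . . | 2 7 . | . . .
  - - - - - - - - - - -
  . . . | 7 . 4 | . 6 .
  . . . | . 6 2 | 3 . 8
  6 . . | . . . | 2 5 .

Step 1. [r7c7∈{9}] r7c7 has the single candidate 9, so r7c7=9.
Step 2. [r3c6∈{5}] r3c6 has the single candidate 5. So r3c6=5.
Step 3. [r9c9∈{1,4,7}] box 9 places 4 nowhere but r9c9. So r9c9=4.
Step 4. [r2c6∈{9}] r2c6's peers cover all but 9 ⇒ r2c6=9.
Step 5. [r5c9∈{2,5,7,9}] r5c9 is the only open cell in row 5 admitting 2. So r5c9=2.
Step 6. [r3c9∈{7}] nothing but 7 survives at r3c9. So r3c9=7.
Step 7. [r2c1∈{4,7,8}] row 2 places 7 nowhere but r2c1. So r2c1=7.
Step 8. [r5c1∈{5}] nothing but 5 survives at r5c1, so r5c1=5.
Step 9. [r5c4∈{9}] nothing but 9 survives at r5c4 ⇒ r5c4=9.
Step 10. [r3c5∈{1,2,4}] 1 has one home in row 3: r3c5. So r3c5=1.
Step 11. [r3c7∈{4}] nothing but 4 survives at r3c7. So r3c7=4.
Step 12. [r2c7∈{8}] r2c7 is down to just 8, so r2c7=8.
Step 13. [r2c5∈{2,4}] row 2 places 4 nowhere but r2c5 ⇒ r2c5=4.
Step 14. [r8c1∈{4}] r8c1's peers cover all but 4. So r8c1=4.
Step 15. [r9c6∈{3,8}] 8 has one home in col 6: r9c6 ⇒ r9c6=8.
Step 16. [r4c5∈{5}] only 5 remains possible at r4c5 ⇒ r4c5=5.
Step 17. [r1c5∈{2}] r1c5's peers cover all but 2, so r1c5=2.
Step 18. [r6c8∈{8,9}] in col 8, 8 fits only at r6c8 ⇒ r6c8=8.
Step 19. [r6c9∈{5,9}] r6c9 is the only open cell in box 6 admitting 9, so r6c9=9.
Step 20. [r4c7∈{7}] r4c7 has the single candidate 7 ⇒ r4c7=7.
Step 21. [r7c3∈{2,5,8}] in row 7, 5 fits only at r7c3. So r7c3=5.
Step 22. [r7c2∈{1,2,3,8}] row 7 places 2 nowhere but r7c2 ⇒ r7c2=2.
Step 23. [r3c2∈{6}] r3c2 has the single candidate 6, so r3c2=6.
Step 24. [r6c2∈{4}] r6c2 is down to just 4. So r6c2=4.
Step 25. [r9c5∈{3,9}] 9 has one home in col 5: r9c5, so r9c5=9.
Step 26. [r9c2∈{1,3,7}] in row 9, 3 fits only at r9c2 ⇒ r9c2=3.
Step 27. [r1c2∈{8}] nothing but 8 survives at r1c2 ⇒ r1c2=8.
Step 28. [r8c2∈{1,7,9}] in col 2, 1 fits only at r8c2, so r8c2=1.
Step 29. [r8c3∈{7,9}] 9 has one home in row 8: r8c3, so r8c3=9.
Step 30. [r6c3∈{6}] r6c3 is down to just 6 ⇒ r6c3=6.
Step 31. [r1c9∈{5}] r1c9 is down to just 5, so r1c9=5.
Step 32. [r7c5∈{3}] r7c5 is down to just 3, so r7c5=3.
Step 33. [r1c3∈{4}] r1c3's peers cover all but 4, so r1c3=4.
Step 34. [r4c4∈{4}] r4c4 has the single candidate 4. So r4c4=4.
Step 35. [r9c3∈{7}] r9c3 has the single candidate 7 ⇒ r9c3=7.
Step 36. [r1c4∈{6}] nothing but 6 survives at r1c4. So r1c4=6.
Step 37. [r1c8∈{9}] nothing but 9 survives at r1c8. So r1c8=9.
Step 38. [r6c6∈{3}] r6c6 is down to just 3 ⇒ r6c6=3.
Step 39. [r7c9∈{1}] r7c9's peers cover all but 1 ⇒ r7c9=1.
Step 40. [r5c2∈{7}] r5c2's peers cover all but 7 ⇒ r5c2=7.
Step 41. [r8c8∈{7}] nothing but 7 survives at r8c8. So r8c8=7.
Step 42. [r6c7∈{5}] nothing but 5 survives at r6c7. So r6c7=5.
Step 43. [r9c4∈{1}] r9c4 is down to just 1 ⇒ r9c4=1.
Step 44. [r4c3∈{8}] r4c3 has the single candidate 8, so r4c3=8.
Step 45. [r3c3∈{2}] r3c3 is down to just 2 ⇒ r3c3=2.
Step 46. [r7c1∈{8}] r7c1's peers cover all but 8 ⇒ r7c1=8.
Step 47. [r1c1∈{3}] r1c1 has the single candidate 3. So r1c1=3.
Step 48. [r5c7∈{6}] r5c7 is down to just 6, so r5c7=6.
Step 49. [r8c4∈{5}] r8c4 has the single candidate 5 ⇒ r8c4=5.
Step 50. [r2c8∈{2}] r2c8's peers cover all but 2. So r2c8=2.
Step 51. [r4c2∈{9}] nothing but 9 survives at r4c2, so r4c2=9.

Answer: 3 8 4 6 2 7 1 9 5 / 7 5 1 3 4 9 8 2 6 / 9 6 2 8 1 5 4 3 7 / 2 9 8 4 5 6 7 1 3 / 5 7 3 9 8 1 6 4 2 / 1 4 6 2 7 3 5 8 9 / 8 2 5 7 3 4 9 6 1 / 4 1 9 5 6 2 3 7 8 / 6 3 7 1 9 8 2 5 4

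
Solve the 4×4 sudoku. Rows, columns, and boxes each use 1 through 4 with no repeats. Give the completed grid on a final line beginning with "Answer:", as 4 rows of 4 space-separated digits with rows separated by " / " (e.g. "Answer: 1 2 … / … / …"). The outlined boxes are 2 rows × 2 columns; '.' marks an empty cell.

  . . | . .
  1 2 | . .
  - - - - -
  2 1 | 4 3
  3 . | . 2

Step 1. [r1c4∈{1,4}] 1 has one home in col 4: r1c4 ⇒ r1c4=1.
Step 2. [r1c2∈{3,4}] across col 2, 3 lands solely at r1c2 ⇒ r1c2=3.
Step 3. [r4c3∈{1}] r4c3 is down to just 1. So r4c3=1.
Step 4. [r1c3∈{2}] r1c3's peers cover all but 2 ⇒ r1c3=2.
Step 5. [r2c3∈{3}] r2c3 has the single candidate 3, so r2c3=3.
Step 6. [r2c4∈{4}] only 4 remains possible at r2c4, so r2c4=4.
Step 7. [r4c2∈{4}] r4c2 is down to just 4 ⇒ r4c2=4.
Step 8. [r1c1∈{4}] r1c1 has the single candidate 4, so r1c1=4.

Answer: 4 3 2 1 / 1 2 3 4 / 2 1 4 3 / 3 4 1 2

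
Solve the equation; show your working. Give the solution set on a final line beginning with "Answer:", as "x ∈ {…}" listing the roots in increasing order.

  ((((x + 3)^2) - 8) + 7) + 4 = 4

Step 1. [((((x + 3)^2) - 8) + 7) + 4 = 4] the outer +4 inverts by subtracting 4, so sub: (((x + 3)^2) - 8) + 7 = 0.
Step 2. [(((x + 3)^2) - 8) + 7 = 0] +7 is outermost — subtract 7 both sides, so sub: ((x + 3)^2) - 8 = -7.
Step 3. [((x + 3)^2) - 8 = -7] -8 is outermost — add 8 both sides. So sub: (x + 3)^2 = 1.
Step 4. [(x + 3)^2 = 1] 1 ≥ 0, LHS is (·)² — take ±√. So sqrt: x + 3 = 1 or -1.
Step 5. [x + 3 = 1 or -1] subtract 3: x sits inside (… + 3) ⇒ sub: x = -2 or -4.

Answer: x ∈ {-4, -2}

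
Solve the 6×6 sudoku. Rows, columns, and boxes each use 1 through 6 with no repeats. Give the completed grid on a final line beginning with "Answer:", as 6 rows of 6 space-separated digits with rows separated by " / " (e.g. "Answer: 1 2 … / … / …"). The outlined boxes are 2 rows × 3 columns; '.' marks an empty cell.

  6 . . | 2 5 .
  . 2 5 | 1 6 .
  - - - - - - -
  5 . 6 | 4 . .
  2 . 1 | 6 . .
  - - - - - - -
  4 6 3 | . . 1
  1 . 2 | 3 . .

Step 1. [r4c5∈{3}] r4c5 has the single candidate 3, so r4c5=3.
Step 2. [r2c6∈{3,4}] r2c6 is the only open cell in row 2 admitting 4. So r2c6=4.
Step 3. [r1c2∈{1,3,4}] r1c2 is the only open cell in row 1 admitting 1. So r1c2=1.
Step 4. [r3c5∈{1,2}] row 3 places 1 nowhere but r3c5. So r3c5=1.
Step 5. [r6c2∈{5}] r6c2 is down to just 5 ⇒ r6c2=5.
Step 6. [r5c5∈{2}] r5c5 is down to just 2. So r5c5=2.
Step 7. [r3c2∈{3}] only 3 remains possible at r3c2, so r3c2=3.
Step 8. [r2c1∈{3}] r2c1 is down to just 3 ⇒ r2c1=3.
Step 9. [r6c6∈{6}] r6c6's peers cover all but 6 ⇒ r6c6=6.
Step 10. [r4c2∈{4}] r4c2 has the single candidate 4, so r4c2=4.
Step 11. [r6c5∈{4}] only 4 remains possible at r6c5. So r6c5=4.
Step 12. [r1c3∈{4}] only 4 remains possible at r1c3 ⇒ r1c3=4.
Step 13. [r4c6∈{5}] only 5 remains possible at r4c6 ⇒ r4c6=5.
Step 14. [r5c4∈{5}] r5c4 is down to just 5. So r5c4=5.
Step 15. [r1c6∈{3}] r1c6 has the single candidate 3. So r1c6=3.
Step 16. [r3c6∈{2}] r3c6 has the single candidate 2 ⇒ r3c6=2.

Answer: 6 1 4 2 5 3 / 3 2 5 1 6 4 / 5 3 6 4 1 2 / 2 4 1 6 3 5 / 4 6 3 5 2 1 / 1 5 2 3 4 6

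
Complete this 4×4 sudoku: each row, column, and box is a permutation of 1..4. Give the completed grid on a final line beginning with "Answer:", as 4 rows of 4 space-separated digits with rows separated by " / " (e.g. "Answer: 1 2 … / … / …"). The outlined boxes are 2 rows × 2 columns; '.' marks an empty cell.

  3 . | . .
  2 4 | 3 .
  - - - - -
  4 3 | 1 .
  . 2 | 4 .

Step 1. [r1c4∈{1,2,4}] r1c4 is the only open cell in row 1 admitting 4 ⇒ r1c4=4.
Step 2. [r1c3∈{2}] only 2 remains possible at r1c3 ⇒ r1c3=2.
Step 3. [r4c4∈{3}] r4c4 has the single candidate 3. So r4c4=3.
Step 4. [r3c4∈{2}] r3c4 has the single candidate 2 ⇒ r3c4=2.
Step 5. [r1c2∈{1}] r1c2's peers cover all but 1. So r1c2=1.
Step 6. [r4c1∈{1}] only 1 remains possible at r4c1, so r4c1=1.
Step 7. [r2c4∈{1}] r2c4 is down to just 1 ⇒ r2c4=1.

Answer: 3 1 2 4 / 2 4 3 1 / 4 3 1 2 / 1 2 4 3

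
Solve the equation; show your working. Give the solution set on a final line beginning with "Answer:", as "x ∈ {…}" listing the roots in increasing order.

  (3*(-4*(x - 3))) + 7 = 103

Step 1. [(3*(-4*(x - 3))) + 7 = 103] +7 is outermost — subtract 7 both sides, so sub: 3*(-4*(x - 3)) = 96.
Step 2. [3*(-4*(x - 3)) = 96] 3 out front; divide by 3, so div: -4*(x - 3) = 32.
Step 3. [-4*(x - 3) = 32] LHS = -4·(…); ÷-4 both sides, so div: x - 3 = -8.
Step 4. [x - 3 = -8] -3 is outermost — add 3 both sides, so sub: x = -5.

Answer: x ∈ {-5}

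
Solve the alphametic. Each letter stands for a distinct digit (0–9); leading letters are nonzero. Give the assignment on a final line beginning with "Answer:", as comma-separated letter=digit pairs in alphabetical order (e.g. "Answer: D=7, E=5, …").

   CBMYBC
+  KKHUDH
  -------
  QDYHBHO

Step 1. [col 1: C + H ≡ O (mod 10)] no forcing yet in column 1 (carry-in 0); C=7 is free and consistent — try it. So C=7.
Step 2. [col 1: C + H ≡ O (mod 10)] several values work for O in column 1 (C + H ≡ O (mod 10), carry-in 0); try O=2, so O=2.
Step 3. [Q] Q is the leading digit of a 7-digit sum of two 6-digit numbers; the final carry is exactly 1. So Q=1.
Step 4. [col 1: C + H ≡ O (mod 10)] column 1 reads C+H+carry(0)=O with C=7, O=2; with digits 1,2,7 already taken and all letters distinct, the only value for H is 5, so H=5.
Step 5. [col 2: B + D ≡ H (mod 10)] no forcing yet in column 2 (carry-in 1); B=4 is free and consistent — try it ⇒ B=4.
Step 6. [col 2: B + D ≡ H (mod 10)] from column 2 (B=4, H=5, carry-in 1, digits 1,2,4,5,7 already taken and all letters distinct): D must equal 0. So D=0.
Step 7. [col 3: Y + U ≡ B (mod 10)] column 3 (Y + U ≡ B (mod 10), carry-in 0) doesn't pin Y yet; pick Y=8 and continue ⇒ Y=8.
Step 8. [col 3: Y + U ≡ B (mod 10)] from column 3 (Y=8, B=4, carry-in 0, digits 0,1,2,4,5,7,8 already taken and all letters distinct): U must equal 6. So U=6.
Step 9. [col 4: M + H ≡ H (mod 10)] column 4 reads M+H+carry(1)=H with H=5; with digits 0,1,2,4,5,6,7,8 already taken and all letters distinct, the only value for M is 9 ⇒ M=9.
Step 10. [col 5: B + K ≡ Y (mod 10)] from column 5 (B=4, Y=8, carry-in 1, digits 0,1,2,4,5,6,7,8,9 already taken and all letters distinct): K must equal 3 ⇒ K=3.

Answer: B=4, C=7, D=0, H=5, K=3, M=9, O=2, Q=1, U=6, Y=8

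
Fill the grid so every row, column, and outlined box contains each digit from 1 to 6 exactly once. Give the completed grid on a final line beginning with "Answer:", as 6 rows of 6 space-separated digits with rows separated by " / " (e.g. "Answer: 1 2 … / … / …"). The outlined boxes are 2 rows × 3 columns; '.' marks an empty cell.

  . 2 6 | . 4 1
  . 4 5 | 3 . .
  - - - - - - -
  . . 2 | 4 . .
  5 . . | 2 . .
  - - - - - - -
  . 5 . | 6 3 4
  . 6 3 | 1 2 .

Step 1. [r3c1∈{1,3,6}] across col 1, 6 lands solely at r3c1 ⇒ r3c1=6.
Step 2. [r5c3∈{1}] r5c3 has the single candidate 1, so r5c3=1.
Step 3. [r2c5∈{6}] r2c5 is down to just 6, so r2c5=6.
Step 4. [r4c5∈{1}] only 1 remains possible at r4c5. So r4c5=1.
Step 5. [r4c2∈{3}] r4c2 has the single candidate 3, so r4c2=3.
Step 6. [r6c6∈{5}] r6c6 is down to just 5. So r6c6=5.
Step 7. [r4c6∈{6}] r4c6 has the single candidate 6 ⇒ r4c6=6.
Step 8. [r3c2∈{1}] r3c2's peers cover all but 1 ⇒ r3c2=1.
Step 9. [r6c1∈{4}] r6c1 is down to just 4 ⇒ r6c1=4.
Step 10. [r2c6∈{2}] r2c6 is down to just 2 ⇒ r2c6=2.
Step 11. [r2c1∈{1}] r2c1 has the single candidate 1 ⇒ r2c1=1.
Step 12. [r4c3∈{4}] r4c3's peers cover all but 4. So r4c3=4.
Step 13. [r3c6∈{3}] r3c6 is down to just 3, so r3c6=3.
Step 14. [r3c5∈{5}] r3c5 is down to just 5, so r3c5=5.
Step 15. [r5c1∈{2}] nothing but 2 survives at r5c1. So r5c1=2.
Step 16. [r1c1∈{3}] only 3 remains possible at r1c1 ⇒ r1c1=3.
Step 17. [r1c4∈{5}] only 5 remains possible at r1c4, so r1c4=5.

Answer: 3 2 6 5 4 1 / 1 4 5 3 6 2 / 6 1 2 4 5 3 / 5 3 4 2 1 6 / 2 5 1 6 3 4 / 4 6 3 1 2 5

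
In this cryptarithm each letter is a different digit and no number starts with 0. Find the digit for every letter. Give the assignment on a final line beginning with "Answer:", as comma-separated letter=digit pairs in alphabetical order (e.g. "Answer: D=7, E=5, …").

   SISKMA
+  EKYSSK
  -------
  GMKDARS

Step 1. [G] the sum has 7 digits but both addends have 6; that extra leading digit G is the final carry, namely 1. So G=1.
Step 2. [col 1: A + K ≡ S (mod 10)] S=3 is one option consistent with column 1 (A + K ≡ S (mod 10), carry-in 0) — take it. So S=3.
Step 3. [col 1: A + K ≡ S (mod 10)] no forcing yet in column 1 (carry-in 0); K=5 is free and consistent — try it ⇒ K=5.
Step 4. [col 1: A + K ≡ S (mod 10)] column 1: given K=5, S=3, carry-in 0, and digits 1,3,5 already taken and all letters distinct, A+K≡S (mod 10) forces A=8 ⇒ A=8.
Step 5. [col 2: M + S ≡ R (mod 10)] several values work for M in column 2 (M + S ≡ R (mod 10), carry-in 1); try M=2. So M=2.
Step 6. [col 2: M + S ≡ R (mod 10)] from column 2 (M=2, S=3, carry-in 1, digits 1,2,3,5,8 already taken and all letters distinct): R must equal 6. So R=6.
Step 7. [col 4: S + Y ≡ D (mod 10)] no forcing yet in column 4 (carry-in 0); D=7 is free and consistent — try it. So D=7.
Step 8. [col 4: S + Y ≡ D (mod 10)] column 4: given S=3, D=7, carry-in 0, and digits 1,2,3,5,6,7,8 already taken and all letters distinct, S+Y≡D (mod 10) forces Y=4. So Y=4.
Step 9. [col 5: I + K ≡ K (mod 10)] in column 5 we have I+K≡K with carry-in 0; given K=5 and digits 1,2,3,4,5,6,7,8 already taken and all letters distinct, that pins I to 0. So I=0.
Step 10. [col 6: S + E ≡ M (mod 10)] column 6 reads S+E+carry(0)=M with S=3, M=2; with digits 0,1,2,3,4,5,6,7,8 already taken and all letters distinct, the only value for E is 9, so E=9.

Answer: A=8, D=7, E=9, G=1, I=0, K=5, M=2, R=6, S=3, Y=4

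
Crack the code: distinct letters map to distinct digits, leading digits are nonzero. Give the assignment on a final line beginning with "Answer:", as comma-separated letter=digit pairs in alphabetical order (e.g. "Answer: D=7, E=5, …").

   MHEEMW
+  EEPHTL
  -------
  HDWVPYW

Step 1. [H] H is the leading digit of a 7-digit sum of two 6-digit numbers; the final carry is exactly 1, so H=1.
Step 2. [col 1: W + L ≡ W (mod 10)] in column 1 we have W+L≡W with carry-in 0; given nothing yet and digits 1 already taken and all letters distinct, that pins L to 0 ⇒ L=0.
Step 3. [col 1: W + L ≡ W (mod 10)] column 1 (W + L ≡ W (mod 10), carry-in 0) doesn't pin W yet; pick W=4 and continue. So W=4.
Step 4. [col 2: M + T ≡ Y (mod 10)] column 2 (M + T ≡ Y (mod 10), carry-in 0) doesn't pin Y yet; pick Y=6 and continue, so Y=6.
Step 5. [col 2: M + T ≡ Y (mod 10)] M=9 is one option consistent with column 2 (M + T ≡ Y (mod 10), carry-in 0) — take it ⇒ M=9.
Step 6. [col 2: M + T ≡ Y (mod 10)] column 2 reads M+T+carry(0)=Y with M=9, Y=6; with digits 0,1,4,6,9 already taken and all letters distinct, the only value for T is 7, so T=7.
Step 7. [col 3: E + H ≡ P (mod 10)] column 3: given H=1, carry-in 1, and digits 0,1,4,6,7,9 already taken and all letters distinct, E+H≡P (mod 10) forces E=3. So E=3.
Step 8. [col 3: E + H ≡ P (mod 10)] in column 3 we have E+H≡P with carry-in 1; given E=3, H=1 and digits 0,1,3,4,6,7,9 already taken and all letters distinct, that pins P to 5. So P=5.
Step 9. [col 4: E + P ≡ V (mod 10)] from column 4 (E=3, P=5, carry-in 0, digits 0,1,3,4,5,6,7,9 already taken and all letters distinct): V must equal 8. So V=8.
Step 10. [col 6: M + E ≡ D (mod 10)] from column 6 (M=9, E=3, carry-in 0, digits 0,1,3,4,5,6,7,8,9 already taken and all letters distinct): D must equal 2. So D=2.

Answer: D=2, E=3, H=1, L=0, M=9, P=5, T=7, V=8, W=4, Y=6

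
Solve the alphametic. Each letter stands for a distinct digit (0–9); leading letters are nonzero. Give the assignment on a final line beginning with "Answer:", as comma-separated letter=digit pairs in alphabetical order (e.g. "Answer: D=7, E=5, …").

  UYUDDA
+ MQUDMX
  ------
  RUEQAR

Step 1. [col 1: A + X ≡ R (mod 10)] no forcing yet in column 1 (carry-in 0); R=9 is free and consistent — try it ⇒ R=9.
Step 2. [col 1: A + X ≡ R (mod 10)] A=7 is one option consistent with column 1 (A + X ≡ R (mod 10), carry-in 0) — take it ⇒ A=7.
Step 3. [col 1: A + X ≡ R (mod 10)] in column 1 we have A+X≡R with carry-in 0; given A=7, R=9 and digits 7,9 already taken and all letters distinct, that pins X to 2. So X=2.
Step 4. [col 2: D + M ≡ A (mod 10)] no forcing yet in column 2 (carry-in 0); D=4 is free and consistent — try it ⇒ D=4.
Step 5. [col 2: D + M ≡ A (mod 10)] in column 2 we have D+M≡A with carry-in 0; given D=4, A=7 and digits 2,4,7,9 already taken and all letters distinct, that pins M to 3, so M=3.
Step 6. [col 3: D + D ≡ Q (mod 10)] from column 3 (D=4, carry-in 0, digits 2,3,4,7,9 already taken and all letters distinct): Q must equal 8. So Q=8.
Step 7. [col 4: U + U ≡ E (mod 10)] column 4: given nothing yet, carry-in 0, and digits 2,3,4,7,8,9 already taken and all letters distinct, U+U≡E (mod 10) forces E=0 ⇒ E=0.
Step 8. [col 4: U + U ≡ E (mod 10)] in column 4 we have U+U≡E with carry-in 0; given E=0 and digits 0,2,3,4,7,8,9 already taken and all letters distinct, that pins U to 5, so U=5.
Step 9. [col 5: Y + Q ≡ U (mod 10)] column 5 reads Y+Q+carry(1)=U with Q=8, U=5; with digits 0,2,3,4,5,7,8,9 already taken and all letters distinct, the only value for Y is 6, so Y=6.

Answer: A=7, D=4, E=0, M=3, Q=8, R=9, U=5, X=2, Y=6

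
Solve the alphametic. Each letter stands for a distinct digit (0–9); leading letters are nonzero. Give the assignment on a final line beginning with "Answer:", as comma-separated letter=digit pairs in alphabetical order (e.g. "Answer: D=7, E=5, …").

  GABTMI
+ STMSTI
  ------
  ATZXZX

Step 1. [col 1: I + I ≡ X (mod 10)] several values work for X in column 1 (I + I ≡ X (mod 10), carry-in 0); try X=2. So X=2.
Step 2. [col 1: I + I ≡ X (mod 10)] column 1 (I + I ≡ X (mod 10), carry-in 0) doesn't pin I yet; pick I=1 and continue, so I=1.
Step 3. [col 2: M + T ≡ Z (mod 10)] several values work for Z in column 2 (M + T ≡ Z (mod 10), carry-in 0); try Z=4 ⇒ Z=4.
Step 4. [col 2: M + T ≡ Z (mod 10)] M=6 is one option consistent with column 2 (M + T ≡ Z (mod 10), carry-in 0) — take it, so M=6.
Step 5. [col 2: M + T ≡ Z (mod 10)] in column 2 we have M+T≡Z with carry-in 0; given M=6, Z=4 and digits 1,2,4,6 already taken and all letters distinct, that pins T to 8 ⇒ T=8.
Step 6. [col 3: T + S ≡ X (mod 10)] column 3: given T=8, X=2, carry-in 1, and digits 1,2,4,6,8 already taken and all letters distinct, T+S≡X (mod 10) forces S=3. So S=3.
Step 7. [col 4: B + M ≡ Z (mod 10)] column 4 reads B+M+carry(1)=Z with M=6, Z=4; with digits 1,2,3,4,6,8 already taken and all letters distinct, the only value for B is 7. So B=7.
Step 8. [col 5: A + T ≡ T (mod 10)] in column 5 we have A+T≡T with carry-in 1; given T=8 and digits 1,2,3,4,6,7,8 already taken and all letters distinct, that pins A to 9. So A=9.
Step 9. [col 6: G + S ≡ A (mod 10)] from column 6 (S=3, A=9, carry-in 1, digits 1,2,3,4,6,7,8,9 already taken and all letters distinct): G must equal 5, so G=5.

Answer: A=9, B=7, G=5, I=1, M=6, S=3, T=8, X=2, Z=4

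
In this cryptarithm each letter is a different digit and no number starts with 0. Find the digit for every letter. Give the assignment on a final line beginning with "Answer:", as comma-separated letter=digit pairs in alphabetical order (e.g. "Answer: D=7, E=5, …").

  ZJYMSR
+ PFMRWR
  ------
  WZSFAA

Step 1. [col 1: R + R ≡ A (mod 10)] no forcing yet in column 1 (carry-in 0); R=9 is free and consistent — try it ⇒ R=9.
Step 2. [col 1: R + R ≡ A (mod 10)] column 1 reads R+R+carry(0)=A with R=9; with digits 9 already taken and all letters distinct, the only value for A is 8 ⇒ A=8.
Step 3. [col 2: S + W ≡ A (mod 10)] column 2 (S + W ≡ A (mod 10), carry-in 1) doesn't pin W yet; pick W=7 and continue. So W=7.
Step 4. [col 2: S + W ≡ A (mod 10)] in column 2 we have S+W≡A with carry-in 1; given W=7, A=8 and digits 7,8,9 already taken and all letters distinct, that pins S to 0, so S=0.
Step 5. [col 3: M + R ≡ F (mod 10)] F=3 is one option consistent with column 3 (M + R ≡ F (mod 10), carry-in 0) — take it. So F=3.
Step 6. [col 3: M + R ≡ F (mod 10)] column 3: given R=9, F=3, carry-in 0, and digits 0,3,7,8,9 already taken and all letters distinct, M+R≡F (mod 10) forces M=4. So M=4.
Step 7. [col 4: Y + M ≡ S (mod 10)] column 4: given M=4, S=0, carry-in 1, and digits 0,3,4,7,8,9 already taken and all letters distinct, Y+M≡S (mod 10) forces Y=5, so Y=5.
Step 8. [col 5: J + F ≡ Z (mod 10)] from column 5 (F=3, carry-in 1, digits 0,3,4,5,7,8,9 already taken and all letters distinct): J must equal 2. So J=2.
Step 9. [col 5: J + F ≡ Z (mod 10)] column 5 reads J+F+carry(1)=Z with J=2, F=3; with digits 0,2,3,4,5,7,8,9 already taken and all letters distinct, the only value for Z is 6, so Z=6.
Step 10. [col 6: Z + P ≡ W (mod 10)] column 6 reads Z+P+carry(0)=W with Z=6, W=7; with digits 0,2,3,4,5,6,7,8,9 already taken and all letters distinct, the only value for P is 1, so P=1.

Answer: A=8, F=3, J=2, M=4, P=1, R=9, S=0, W=7, Y=5, Z=6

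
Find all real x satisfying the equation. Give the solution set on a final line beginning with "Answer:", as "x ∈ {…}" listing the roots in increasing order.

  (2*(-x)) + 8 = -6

Step 1. [(2*(-x)) + 8 = -6] 8 comes off first (subtract 8). So sub: 2*(-x) = -14.
Step 2. [2*(-x) = -14] 2 out front; divide by 2 ⇒ div: -x = -7.
Step 3. [-x = -7] flip signs both sides, so neg: x = 7.

Answer: x ∈ {7}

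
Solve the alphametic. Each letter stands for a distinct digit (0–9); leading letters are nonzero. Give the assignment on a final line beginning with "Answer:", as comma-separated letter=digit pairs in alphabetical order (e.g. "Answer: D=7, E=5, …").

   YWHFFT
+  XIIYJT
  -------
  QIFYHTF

Step 1. [col 1: T + T ≡ F (mod 10)] no forcing yet in column 1 (carry-in 0); T=7 is free and consistent — try it, so T=7.
Step 2. [col 1: T + T ≡ F (mod 10)] column 1 reads T+T+carry(0)=F with T=7; with digits 7 already taken and all letters distinct, the only value for F is 4, so F=4.
Step 3. [col 2: F + J ≡ T (mod 10)] column 2 reads F+J+carry(1)=T with F=4, T=7; with digits 4,7 already taken and all letters distinct, the only value for J is 2 ⇒ J=2.
Step 4. [Q] adding two 6-digit numbers gives at most 6+1 digits, and here it does — Q is that final carry and must be 1 ⇒ Q=1.
Step 5. [col 3: F + Y ≡ H (mod 10)] no forcing yet in column 3 (carry-in 0); Y=6 is free and consistent — try it, so Y=6.
Step 6. [col 3: F + Y ≡ H (mod 10)] from column 3 (F=4, Y=6, carry-in 0, digits 1,2,4,6,7 already taken and all letters distinct): H must equal 0. So H=0.
Step 7. [col 4: H + I ≡ Y (mod 10)] in column 4 we have H+I≡Y with carry-in 1; given H=0, Y=6 and digits 0,1,2,4,6,7 already taken and all letters distinct, that pins I to 5, so I=5.
Step 8. [col 5: W + I ≡ F (mod 10)] from column 5 (I=5, F=4, carry-in 0, digits 0,1,2,4,5,6,7 already taken and all letters distinct): W must equal 9, so W=9.
Step 9. [col 6: Y + X ≡ I (mod 10)] from column 6 (Y=6, I=5, carry-in 1, digits 0,1,2,4,5,6,7,9 already taken and all letters distinct): X must equal 8. So X=8.

Answer: F=4, H=0, I=5, J=2, Q=1, T=7, W=9, X=8, Y=6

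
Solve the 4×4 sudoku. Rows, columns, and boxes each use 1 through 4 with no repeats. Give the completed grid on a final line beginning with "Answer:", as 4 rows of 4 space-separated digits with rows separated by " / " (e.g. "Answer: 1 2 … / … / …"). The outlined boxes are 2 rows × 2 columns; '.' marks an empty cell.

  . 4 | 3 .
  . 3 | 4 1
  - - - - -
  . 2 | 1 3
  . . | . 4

Step 1. [r1c1∈{1,2}] 1 has one home in row 1: r1c1. So r1c1=1.
Step 2. [r4c2∈{1}] r4c2 is down to just 1. So r4c2=1.
Step 3. [r1c4∈{2}] nothing but 2 survives at r1c4, so r1c4=2.
Step 4. [r4c1∈{3}] nothing but 3 survives at r4c1 ⇒ r4c1=3.
Step 5. [r4c3∈{2}] r4c3 is down to just 2. So r4c3=2.
Step 6. [r3c1∈{4}] nothing but 4 survives at r3c1. So r3c1=4.
Step 7. [r2c1∈{2}] only 2 remains possible at r2c1. So r2c1=2.

Answer: 1 4 3 2 / 2 3 4 1 / 4 2 1 3 / 3 1 2 4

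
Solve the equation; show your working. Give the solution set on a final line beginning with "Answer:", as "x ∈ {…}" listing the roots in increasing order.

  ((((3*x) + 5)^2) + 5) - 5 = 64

Step 1. [((((3*x) + 5)^2) + 5) - 5 = 64] peel the -5: add 5 from each side, so sub: (((3*x) + 5)^2) + 5 = 69.
Step 2. [(((3*x) + 5)^2) + 5 = 69] peel the +5: subtract 5 from each side ⇒ sub: ((3*x) + 5)^2 = 64.
Step 3. [((3*x) + 5)^2 = 64] 64 ≥ 0, LHS is (·)² — take ±√. So sqrt: (3*x) + 5 = 8 or -8.
Step 4. [(3*x) + 5 = 8 or -8] 5 comes off first (subtract 5), so sub: 3*x = 3 or -13.
Step 5. [3*x = 3 or -13] leading coefficient 3: divide by 3, so div: x = 1 or -13/3.

Answer: x ∈ {-13/3, 1}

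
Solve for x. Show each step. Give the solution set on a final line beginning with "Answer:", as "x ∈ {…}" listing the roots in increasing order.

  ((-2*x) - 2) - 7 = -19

Step 1. [((-2*x) - 2) - 7 = -19] 7 comes off first (add 7) ⇒ sub: (-2*x) - 2 = -12.
Step 2. [(-2*x) - 2 = -12] peel the -2: add 2 from each side ⇒ sub: -2*x = -10.
Step 3. [-2*x = -10] -2 out front; divide by -2. So div: x = 5.

Answer: x ∈ {5}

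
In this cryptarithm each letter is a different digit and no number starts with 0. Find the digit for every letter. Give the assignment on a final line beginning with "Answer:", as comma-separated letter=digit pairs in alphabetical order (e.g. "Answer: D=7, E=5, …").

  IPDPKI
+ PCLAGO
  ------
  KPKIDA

Step 1. [col 1: I + O ≡ A (mod 10)] column 1 (I + O ≡ A (mod 10), carry-in 0) doesn't pin O yet; pick O=8 and continue, so O=8.
Step 2. [col 1: I + O ≡ A (mod 10)] I=5 is one option consistent with column 1 (I + O ≡ A (mod 10), carry-in 0) — take it ⇒ I=5.
Step 3. [col 1: I + O ≡ A (mod 10)] in column 1 we have I+O≡A with carry-in 0; given I=5, O=8 and digits 5,8 already taken and all letters distinct, that pins A to 3 ⇒ A=3.
Step 4. [col 2: K + G ≡ D (mod 10)] column 2 (K + G ≡ D (mod 10), carry-in 1) doesn't pin G yet; pick G=7 and continue, so G=7.
Step 5. [col 2: K + G ≡ D (mod 10)] no forcing yet in column 2 (carry-in 1); D=4 is free and consistent — try it. So D=4.
Step 6. [col 2: K + G ≡ D (mod 10)] from column 2 (G=7, D=4, carry-in 1, digits 3,4,5,7,8 already taken and all letters distinct): K must equal 6, so K=6.
Step 7. [col 3: P + A ≡ I (mod 10)] in column 3 we have P+A≡I with carry-in 1; given A=3, I=5 and digits 3,4,5,6,7,8 already taken and all letters distinct, that pins P to 1. So P=1.
Step 8. [col 4: D + L ≡ K (mod 10)] in column 4 we have D+L≡K with carry-in 0; given D=4, K=6 and digits 1,3,4,5,6,7,8 already taken and all letters distinct, that pins L to 2 ⇒ L=2.
Step 9. [col 5: P + C ≡ P (mod 10)] column 5 reads P+C+carry(0)=P with P=1; with digits 1,2,3,4,5,6,7,8 already taken and all letters distinct, the only value for C is 0. So C=0.

Answer: A=3, C=0, D=4, G=7, I=5, K=6, L=2, O=8, P=1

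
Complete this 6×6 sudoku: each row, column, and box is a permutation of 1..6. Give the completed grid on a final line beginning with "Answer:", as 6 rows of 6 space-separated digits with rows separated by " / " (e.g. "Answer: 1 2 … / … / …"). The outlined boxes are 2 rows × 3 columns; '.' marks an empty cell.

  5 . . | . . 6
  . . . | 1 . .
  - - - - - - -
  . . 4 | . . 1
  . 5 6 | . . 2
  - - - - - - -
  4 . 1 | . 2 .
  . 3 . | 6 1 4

Step 1. [r1c4∈{2,3,4}] 2 has one home in col 4: r1c4. So r1c4=2.
Step 2. [r1c3∈{3}] r1c3 has the single candidate 3 ⇒ r1c3=3.
Step 3. [r2c3∈{2}] r2c3 has the single candidate 2. So r2c3=2.
Step 4. [r1c5∈{4}] r1c5 has the single candidate 4 ⇒ r1c5=4.
Step 5. [r4c5∈{3}] r4c5's peers cover all but 3, so r4c5=3.
Step 6. [r3c4∈{5}] nothing but 5 survives at r3c4 ⇒ r3c4=5.
Step 7. [r2c6∈{3,5}] in row 2, 3 fits only at r2c6. So r2c6=3.
Step 8. [r2c1∈{6}] r2c1 is down to just 6, so r2c1=6.
Step 9. [r3c2∈{2}] nothing but 2 survives at r3c2, so r3c2=2.
Step 10. [r4c4∈{4}] nothing but 4 survives at r4c4. So r4c4=4.
Step 11. [r3c1∈{3}] r3c1's peers cover all but 3, so r3c1=3.
Step 12. [r4c1∈{1}] r4c1's peers cover all but 1 ⇒ r4c1=1.
Step 13. [r6c3∈{5}] r6c3 has the single candidate 5. So r6c3=5.
Step 14. [r3c5∈{6}] r3c5 has the single candidate 6 ⇒ r3c5=6.
Step 15. [r2c5∈{5}] r2c5 is down to just 5. So r2c5=5.
Step 16. [r2c2∈{4}] nothing but 4 survives at r2c2 ⇒ r2c2=4.
Step 17. [r6c1∈{2}] only 2 remains possible at r6c1 ⇒ r6c1=2.
Step 18. [r5c2∈{6}] r5c2's peers cover all but 6. So r5c2=6.
Step 19. [r1c2∈{1}] r1c2 is down to just 1 ⇒ r1c2=1.
Step 20. [r5c6∈{5}] r5c6 is down to just 5 ⇒ r5c6=5.
Step 21. [r5c4∈{3}] r5c4's peers cover all but 3. So r5c4=3.

Answer: 5 1 3 2 4 6 / 6 4 2 1 5 3 / 3 2 4 5 6 1 / 1 5 6 4 3 2 / 4 6 1 3 2 5 / 2 3 5 6 1 4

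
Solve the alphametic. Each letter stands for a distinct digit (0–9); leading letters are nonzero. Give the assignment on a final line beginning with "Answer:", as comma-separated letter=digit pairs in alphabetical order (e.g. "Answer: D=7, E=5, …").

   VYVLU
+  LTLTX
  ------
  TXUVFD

Step 1. [T] the sum has 6 digits but both addends have 5; that extra leading digit T is the final carry, namely 1. So T=1.
Step 2. [col 1: U + X ≡ D (mod 10)] no forcing yet in column 1 (carry-in 0); X=2 is free and consistent — try it. So X=2.
Step 3. [col 1: U + X ≡ D (mod 10)] column 1 (U + X ≡ D (mod 10), carry-in 0) doesn't pin D yet; pick D=8 and continue ⇒ D=8.
Step 4. [col 1: U + X ≡ D (mod 10)] in column 1 we have U+X≡D with carry-in 0; given X=2, D=8 and digits 1,2,8 already taken and all letters distinct, that pins U to 6. So U=6.
Step 5. [col 2: L + T ≡ F (mod 10)] L=9 is one option consistent with column 2 (L + T ≡ F (mod 10), carry-in 0) — take it ⇒ L=9.
Step 6. [col 2: L + T ≡ F (mod 10)] column 2: given L=9, T=1, carry-in 0, and digits 1,2,6,8,9 already taken and all letters distinct, L+T≡F (mod 10) forces F=0, so F=0.
Step 7. [col 3: V + L ≡ V (mod 10)] no forcing yet in column 3 (carry-in 1); V=3 is free and consistent — try it, so V=3.
Step 8. [col 4: Y + T ≡ U (mod 10)] column 4: given T=1, U=6, carry-in 1, and digits 0,1,2,3,6,8,9 already taken and all letters distinct, Y+T≡U (mod 10) forces Y=4 ⇒ Y=4.

Answer: D=8, F=0, L=9, T=1, U=6, V=3, X=2, Y=4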